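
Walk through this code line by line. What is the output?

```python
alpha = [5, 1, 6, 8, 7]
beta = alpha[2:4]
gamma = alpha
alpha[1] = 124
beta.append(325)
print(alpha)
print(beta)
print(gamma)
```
[5, 124, 6, 8, 7]
[6, 8, 325]
[5, 124, 6, 8, 7]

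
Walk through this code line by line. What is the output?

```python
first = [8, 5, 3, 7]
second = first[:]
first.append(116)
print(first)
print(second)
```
[8, 5, 3, 7, 116]
[8, 5, 3, 7]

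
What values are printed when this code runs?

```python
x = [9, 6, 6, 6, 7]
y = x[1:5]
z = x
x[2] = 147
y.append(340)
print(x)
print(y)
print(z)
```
[9, 6, 147, 6, 7]
[6, 6, 6, 7, 340]
[9, 6, 147, 6, 7]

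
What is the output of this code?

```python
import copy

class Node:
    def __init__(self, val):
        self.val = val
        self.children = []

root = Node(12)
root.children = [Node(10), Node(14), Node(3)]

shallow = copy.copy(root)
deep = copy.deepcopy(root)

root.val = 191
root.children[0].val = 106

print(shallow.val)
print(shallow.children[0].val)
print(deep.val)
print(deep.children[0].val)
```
12
106
12
10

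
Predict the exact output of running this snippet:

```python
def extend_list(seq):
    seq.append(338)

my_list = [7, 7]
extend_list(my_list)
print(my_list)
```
[7, 7, 338]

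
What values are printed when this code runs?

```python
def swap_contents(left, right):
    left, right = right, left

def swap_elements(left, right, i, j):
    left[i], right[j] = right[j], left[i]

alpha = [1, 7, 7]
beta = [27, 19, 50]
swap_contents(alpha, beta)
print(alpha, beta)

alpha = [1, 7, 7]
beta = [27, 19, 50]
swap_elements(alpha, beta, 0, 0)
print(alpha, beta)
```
[1, 7, 7] [27, 19, 50]
[27, 7, 7] [1, 19, 50]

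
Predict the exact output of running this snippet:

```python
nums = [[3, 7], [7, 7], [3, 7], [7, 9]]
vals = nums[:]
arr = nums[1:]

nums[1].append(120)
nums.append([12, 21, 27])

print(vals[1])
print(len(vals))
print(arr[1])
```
[7, 7, 120]
4
[3, 7]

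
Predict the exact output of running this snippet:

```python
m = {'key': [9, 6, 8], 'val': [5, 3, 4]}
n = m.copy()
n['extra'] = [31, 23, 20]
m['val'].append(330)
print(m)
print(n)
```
{'key': [9, 6, 8], 'val': [5, 3, 4, 330]}
{'key': [9, 6, 8], 'val': [5, 3, 4, 330], 'extra': [31, 23, 20]}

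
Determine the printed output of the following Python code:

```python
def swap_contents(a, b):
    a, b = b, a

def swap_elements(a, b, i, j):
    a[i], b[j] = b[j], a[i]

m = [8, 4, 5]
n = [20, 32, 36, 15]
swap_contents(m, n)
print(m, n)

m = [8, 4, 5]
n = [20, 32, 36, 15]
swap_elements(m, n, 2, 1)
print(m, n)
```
[8, 4, 5] [20, 32, 36, 15]
[8, 4, 32] [20, 5, 36, 15]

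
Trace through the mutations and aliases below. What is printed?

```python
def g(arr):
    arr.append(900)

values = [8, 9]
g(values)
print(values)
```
[8, 9, 900]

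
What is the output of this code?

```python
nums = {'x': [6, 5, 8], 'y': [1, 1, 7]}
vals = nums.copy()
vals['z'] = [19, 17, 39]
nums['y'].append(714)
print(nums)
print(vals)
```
{'x': [6, 5, 8], 'y': [1, 1, 7, 714]}
{'x': [6, 5, 8], 'y': [1, 1, 7, 714], 'z': [19, 17, 39]}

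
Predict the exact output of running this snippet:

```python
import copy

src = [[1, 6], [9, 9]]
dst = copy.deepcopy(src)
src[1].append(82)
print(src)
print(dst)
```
[[1, 6], [9, 9, 82]]
[[1, 6], [9, 9]]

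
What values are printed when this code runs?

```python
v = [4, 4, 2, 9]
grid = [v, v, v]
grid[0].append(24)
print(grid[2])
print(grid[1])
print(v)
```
[4, 4, 2, 9, 24]
[4, 4, 2, 9, 24]
[4, 4, 2, 9, 24]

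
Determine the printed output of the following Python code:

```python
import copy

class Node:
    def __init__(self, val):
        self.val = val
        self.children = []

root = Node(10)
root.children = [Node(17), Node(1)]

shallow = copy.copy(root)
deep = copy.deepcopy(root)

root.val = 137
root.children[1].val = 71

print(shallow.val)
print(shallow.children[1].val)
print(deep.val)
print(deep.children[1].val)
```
10
71
10
1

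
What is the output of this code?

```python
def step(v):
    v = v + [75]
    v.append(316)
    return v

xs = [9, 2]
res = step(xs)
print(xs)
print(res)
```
[9, 2]
[9, 2, 75, 316]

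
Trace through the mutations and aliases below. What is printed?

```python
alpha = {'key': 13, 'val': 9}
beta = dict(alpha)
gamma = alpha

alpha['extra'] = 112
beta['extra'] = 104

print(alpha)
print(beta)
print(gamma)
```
{'key': 13, 'val': 9, 'extra': 112}
{'key': 13, 'val': 9, 'extra': 104}
{'key': 13, 'val': 9, 'extra': 112}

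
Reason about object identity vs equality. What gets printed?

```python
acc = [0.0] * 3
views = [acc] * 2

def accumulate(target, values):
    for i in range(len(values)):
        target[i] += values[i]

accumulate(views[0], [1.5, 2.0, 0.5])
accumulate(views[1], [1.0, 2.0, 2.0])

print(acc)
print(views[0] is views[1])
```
[2.5, 4.0, 2.5]
True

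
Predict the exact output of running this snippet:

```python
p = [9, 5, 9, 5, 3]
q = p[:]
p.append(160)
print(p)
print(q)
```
[9, 5, 9, 5, 3, 160]
[9, 5, 9, 5, 3]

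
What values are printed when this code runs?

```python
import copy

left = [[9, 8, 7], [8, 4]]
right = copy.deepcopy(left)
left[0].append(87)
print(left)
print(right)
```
[[9, 8, 7, 87], [8, 4]]
[[9, 8, 7], [8, 4]]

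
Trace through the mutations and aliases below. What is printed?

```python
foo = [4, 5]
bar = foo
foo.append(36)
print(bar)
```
[4, 5, 36]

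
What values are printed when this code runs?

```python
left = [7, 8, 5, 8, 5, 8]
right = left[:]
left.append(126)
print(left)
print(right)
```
[7, 8, 5, 8, 5, 8, 126]
[7, 8, 5, 8, 5, 8]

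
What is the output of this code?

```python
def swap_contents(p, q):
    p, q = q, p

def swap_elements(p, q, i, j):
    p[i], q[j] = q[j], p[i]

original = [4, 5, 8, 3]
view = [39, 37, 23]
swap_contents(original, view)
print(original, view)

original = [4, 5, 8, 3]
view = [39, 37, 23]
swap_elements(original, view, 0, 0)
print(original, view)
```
[4, 5, 8, 3] [39, 37, 23]
[39, 5, 8, 3] [4, 37, 23]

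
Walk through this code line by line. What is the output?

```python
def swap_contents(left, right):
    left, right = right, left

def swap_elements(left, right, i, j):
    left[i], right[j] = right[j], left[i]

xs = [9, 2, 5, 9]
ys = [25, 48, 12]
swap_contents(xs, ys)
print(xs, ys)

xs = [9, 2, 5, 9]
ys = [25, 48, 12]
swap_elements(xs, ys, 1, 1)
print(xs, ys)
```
[9, 2, 5, 9] [25, 48, 12]
[9, 48, 5, 9] [25, 2, 12]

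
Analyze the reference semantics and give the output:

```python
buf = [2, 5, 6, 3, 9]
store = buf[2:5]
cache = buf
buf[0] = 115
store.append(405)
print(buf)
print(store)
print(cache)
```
[115, 5, 6, 3, 9]
[6, 3, 9, 405]
[115, 5, 6, 3, 9]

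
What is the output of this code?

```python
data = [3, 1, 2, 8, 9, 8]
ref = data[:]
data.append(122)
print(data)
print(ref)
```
[3, 1, 2, 8, 9, 8, 122]
[3, 1, 2, 8, 9, 8]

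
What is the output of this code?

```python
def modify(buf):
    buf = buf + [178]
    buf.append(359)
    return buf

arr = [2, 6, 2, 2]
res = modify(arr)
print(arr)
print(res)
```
[2, 6, 2, 2]
[2, 6, 2, 2, 178, 359]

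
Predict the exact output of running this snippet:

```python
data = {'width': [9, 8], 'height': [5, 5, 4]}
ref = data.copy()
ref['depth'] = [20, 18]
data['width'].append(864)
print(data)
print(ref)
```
{'width': [9, 8, 864], 'height': [5, 5, 4]}
{'width': [9, 8, 864], 'height': [5, 5, 4], 'depth': [20, 18]}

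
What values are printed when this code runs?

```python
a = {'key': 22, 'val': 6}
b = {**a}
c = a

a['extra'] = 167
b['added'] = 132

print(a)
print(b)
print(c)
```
{'key': 22, 'val': 6, 'extra': 167}
{'key': 22, 'val': 6, 'added': 132}
{'key': 22, 'val': 6, 'extra': 167}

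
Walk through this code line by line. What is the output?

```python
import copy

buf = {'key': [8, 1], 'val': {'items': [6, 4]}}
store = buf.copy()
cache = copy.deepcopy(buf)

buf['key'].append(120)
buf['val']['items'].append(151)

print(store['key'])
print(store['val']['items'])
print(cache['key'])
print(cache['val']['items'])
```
[8, 1, 120]
[6, 4, 151]
[8, 1]
[6, 4]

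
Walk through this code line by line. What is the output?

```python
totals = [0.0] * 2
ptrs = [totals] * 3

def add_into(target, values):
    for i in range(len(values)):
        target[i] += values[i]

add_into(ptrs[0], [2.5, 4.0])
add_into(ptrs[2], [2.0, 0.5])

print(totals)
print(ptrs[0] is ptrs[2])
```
[4.5, 4.5]
True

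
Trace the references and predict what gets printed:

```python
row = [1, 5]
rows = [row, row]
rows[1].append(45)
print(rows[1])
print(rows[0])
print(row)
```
[1, 5, 45]
[1, 5, 45]
[1, 5, 45]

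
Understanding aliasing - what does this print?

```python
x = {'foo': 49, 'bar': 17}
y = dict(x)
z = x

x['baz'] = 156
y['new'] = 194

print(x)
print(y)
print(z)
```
{'foo': 49, 'bar': 17, 'baz': 156}
{'foo': 49, 'bar': 17, 'new': 194}
{'foo': 49, 'bar': 17, 'baz': 156}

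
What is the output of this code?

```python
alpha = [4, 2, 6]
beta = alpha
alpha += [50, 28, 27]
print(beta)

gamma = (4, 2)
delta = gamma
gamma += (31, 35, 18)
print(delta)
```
[4, 2, 6, 50, 28, 27]
(4, 2)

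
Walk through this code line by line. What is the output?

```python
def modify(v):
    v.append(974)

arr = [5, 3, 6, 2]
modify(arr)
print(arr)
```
[5, 3, 6, 2, 974]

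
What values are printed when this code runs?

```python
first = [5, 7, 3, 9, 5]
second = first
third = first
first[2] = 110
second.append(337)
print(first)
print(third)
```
[5, 7, 110, 9, 5, 337]
[5, 7, 110, 9, 5, 337]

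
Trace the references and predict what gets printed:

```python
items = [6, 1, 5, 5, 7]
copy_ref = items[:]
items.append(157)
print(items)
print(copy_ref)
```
[6, 1, 5, 5, 7, 157]
[6, 1, 5, 5, 7]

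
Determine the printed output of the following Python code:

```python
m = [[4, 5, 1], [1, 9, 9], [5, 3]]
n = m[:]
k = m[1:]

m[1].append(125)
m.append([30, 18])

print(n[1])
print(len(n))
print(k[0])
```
[1, 9, 9, 125]
3
[1, 9, 9, 125]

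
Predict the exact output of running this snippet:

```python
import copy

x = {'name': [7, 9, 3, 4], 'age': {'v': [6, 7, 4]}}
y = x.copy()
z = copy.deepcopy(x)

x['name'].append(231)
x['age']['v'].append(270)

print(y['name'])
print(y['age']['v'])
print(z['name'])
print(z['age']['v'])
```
[7, 9, 3, 4, 231]
[6, 7, 4, 270]
[7, 9, 3, 4]
[6, 7, 4]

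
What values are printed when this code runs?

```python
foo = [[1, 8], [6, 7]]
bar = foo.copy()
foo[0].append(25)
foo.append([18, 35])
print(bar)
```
[[1, 8, 25], [6, 7]]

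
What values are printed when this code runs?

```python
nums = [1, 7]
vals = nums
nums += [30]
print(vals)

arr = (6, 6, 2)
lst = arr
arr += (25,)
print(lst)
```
[1, 7, 30]
(6, 6, 2)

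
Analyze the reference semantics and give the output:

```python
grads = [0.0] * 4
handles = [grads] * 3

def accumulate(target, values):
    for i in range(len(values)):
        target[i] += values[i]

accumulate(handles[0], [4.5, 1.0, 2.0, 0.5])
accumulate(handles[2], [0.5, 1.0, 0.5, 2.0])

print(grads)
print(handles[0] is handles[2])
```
[5.0, 2.0, 2.5, 2.5]
True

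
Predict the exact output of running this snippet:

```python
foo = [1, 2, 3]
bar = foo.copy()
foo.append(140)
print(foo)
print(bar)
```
[1, 2, 3, 140]
[1, 2, 3]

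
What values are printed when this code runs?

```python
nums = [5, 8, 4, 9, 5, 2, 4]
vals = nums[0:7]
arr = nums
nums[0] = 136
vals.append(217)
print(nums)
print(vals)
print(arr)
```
[136, 8, 4, 9, 5, 2, 4]
[5, 8, 4, 9, 5, 2, 4, 217]
[136, 8, 4, 9, 5, 2, 4]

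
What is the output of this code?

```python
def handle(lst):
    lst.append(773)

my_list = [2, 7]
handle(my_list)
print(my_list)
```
[2, 7, 773]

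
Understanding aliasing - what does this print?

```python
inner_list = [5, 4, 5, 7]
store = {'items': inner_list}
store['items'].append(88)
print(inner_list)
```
[5, 4, 5, 7, 88]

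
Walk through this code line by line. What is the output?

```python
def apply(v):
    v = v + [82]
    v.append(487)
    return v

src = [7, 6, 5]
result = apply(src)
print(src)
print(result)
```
[7, 6, 5]
[7, 6, 5, 82, 487]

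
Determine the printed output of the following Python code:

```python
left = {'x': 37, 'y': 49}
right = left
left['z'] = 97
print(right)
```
{'x': 37, 'y': 49, 'z': 97}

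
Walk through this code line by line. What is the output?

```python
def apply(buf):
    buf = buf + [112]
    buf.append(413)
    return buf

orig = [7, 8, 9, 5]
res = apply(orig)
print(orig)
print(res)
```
[7, 8, 9, 5]
[7, 8, 9, 5, 112, 413]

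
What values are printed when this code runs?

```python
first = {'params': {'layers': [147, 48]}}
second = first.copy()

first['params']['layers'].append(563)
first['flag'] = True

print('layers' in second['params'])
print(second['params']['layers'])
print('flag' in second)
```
True
[147, 48, 563]
False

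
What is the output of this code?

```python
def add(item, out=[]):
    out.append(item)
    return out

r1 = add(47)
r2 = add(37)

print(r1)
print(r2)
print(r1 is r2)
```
[47, 37]
[47, 37]
True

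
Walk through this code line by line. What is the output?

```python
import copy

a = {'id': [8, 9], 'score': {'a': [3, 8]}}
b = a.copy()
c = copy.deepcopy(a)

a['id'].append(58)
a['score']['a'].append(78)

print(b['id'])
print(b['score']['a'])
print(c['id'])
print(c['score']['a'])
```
[8, 9, 58]
[3, 8, 78]
[8, 9]
[3, 8]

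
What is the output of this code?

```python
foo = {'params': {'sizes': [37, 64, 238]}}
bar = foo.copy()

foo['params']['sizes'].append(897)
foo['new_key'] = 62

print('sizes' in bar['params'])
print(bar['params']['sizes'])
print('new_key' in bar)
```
True
[37, 64, 238, 897]
False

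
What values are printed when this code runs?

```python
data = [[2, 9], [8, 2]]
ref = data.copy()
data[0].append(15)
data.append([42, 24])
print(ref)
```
[[2, 9, 15], [8, 2]]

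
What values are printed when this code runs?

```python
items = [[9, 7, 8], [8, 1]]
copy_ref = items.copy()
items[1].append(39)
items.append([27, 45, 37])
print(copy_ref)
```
[[9, 7, 8], [8, 1, 39]]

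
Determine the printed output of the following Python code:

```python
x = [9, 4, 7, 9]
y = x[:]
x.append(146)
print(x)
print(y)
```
[9, 4, 7, 9, 146]
[9, 4, 7, 9]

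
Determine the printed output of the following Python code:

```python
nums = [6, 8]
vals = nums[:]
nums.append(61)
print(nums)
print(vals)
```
[6, 8, 61]
[6, 8]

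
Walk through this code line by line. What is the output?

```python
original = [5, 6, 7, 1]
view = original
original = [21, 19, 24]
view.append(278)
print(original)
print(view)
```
[21, 19, 24]
[5, 6, 7, 1, 278]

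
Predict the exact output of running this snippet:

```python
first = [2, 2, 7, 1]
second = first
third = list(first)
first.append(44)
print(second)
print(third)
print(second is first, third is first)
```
[2, 2, 7, 1, 44]
[2, 2, 7, 1]
True False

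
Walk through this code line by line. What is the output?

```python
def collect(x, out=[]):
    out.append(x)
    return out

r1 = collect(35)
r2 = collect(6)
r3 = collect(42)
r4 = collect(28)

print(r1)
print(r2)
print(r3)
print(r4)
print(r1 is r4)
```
[35, 6, 42, 28]
[35, 6, 42, 28]
[35, 6, 42, 28]
[35, 6, 42, 28]
True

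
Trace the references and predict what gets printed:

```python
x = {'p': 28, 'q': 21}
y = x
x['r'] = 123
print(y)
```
{'p': 28, 'q': 21, 'r': 123}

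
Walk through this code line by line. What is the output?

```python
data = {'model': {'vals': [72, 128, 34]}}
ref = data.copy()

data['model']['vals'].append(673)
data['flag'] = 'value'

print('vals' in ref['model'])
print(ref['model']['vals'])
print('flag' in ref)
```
True
[72, 128, 34, 673]
False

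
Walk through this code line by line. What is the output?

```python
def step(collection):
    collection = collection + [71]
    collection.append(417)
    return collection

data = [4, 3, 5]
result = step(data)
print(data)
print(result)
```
[4, 3, 5]
[4, 3, 5, 71, 417]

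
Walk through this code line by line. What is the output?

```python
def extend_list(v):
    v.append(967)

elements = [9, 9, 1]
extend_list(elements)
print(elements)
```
[9, 9, 1, 967]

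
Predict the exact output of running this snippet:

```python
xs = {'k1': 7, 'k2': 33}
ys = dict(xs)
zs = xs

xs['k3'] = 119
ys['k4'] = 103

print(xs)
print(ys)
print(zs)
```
{'k1': 7, 'k2': 33, 'k3': 119}
{'k1': 7, 'k2': 33, 'k4': 103}
{'k1': 7, 'k2': 33, 'k3': 119}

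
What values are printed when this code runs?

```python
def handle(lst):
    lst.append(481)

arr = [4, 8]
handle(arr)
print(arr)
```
[4, 8, 481]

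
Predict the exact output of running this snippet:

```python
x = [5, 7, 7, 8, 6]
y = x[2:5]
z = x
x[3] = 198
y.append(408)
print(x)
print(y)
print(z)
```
[5, 7, 7, 198, 6]
[7, 8, 6, 408]
[5, 7, 7, 198, 6]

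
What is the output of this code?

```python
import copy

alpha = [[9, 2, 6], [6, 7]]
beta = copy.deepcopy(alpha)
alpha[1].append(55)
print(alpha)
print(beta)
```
[[9, 2, 6], [6, 7, 55]]
[[9, 2, 6], [6, 7]]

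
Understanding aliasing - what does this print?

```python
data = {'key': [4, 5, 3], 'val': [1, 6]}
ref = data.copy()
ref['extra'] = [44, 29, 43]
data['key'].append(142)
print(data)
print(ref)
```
{'key': [4, 5, 3, 142], 'val': [1, 6]}
{'key': [4, 5, 3, 142], 'val': [1, 6], 'extra': [44, 29, 43]}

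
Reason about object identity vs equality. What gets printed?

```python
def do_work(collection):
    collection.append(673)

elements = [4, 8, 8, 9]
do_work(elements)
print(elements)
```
[4, 8, 8, 9, 673]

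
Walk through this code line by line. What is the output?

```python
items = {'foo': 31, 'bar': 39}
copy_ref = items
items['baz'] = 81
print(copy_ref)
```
{'foo': 31, 'bar': 39, 'baz': 81}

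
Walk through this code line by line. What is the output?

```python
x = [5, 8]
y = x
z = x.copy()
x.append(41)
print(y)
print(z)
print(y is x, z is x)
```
[5, 8, 41]
[5, 8]
True False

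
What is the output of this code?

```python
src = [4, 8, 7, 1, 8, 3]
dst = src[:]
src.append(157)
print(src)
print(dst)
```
[4, 8, 7, 1, 8, 3, 157]
[4, 8, 7, 1, 8, 3]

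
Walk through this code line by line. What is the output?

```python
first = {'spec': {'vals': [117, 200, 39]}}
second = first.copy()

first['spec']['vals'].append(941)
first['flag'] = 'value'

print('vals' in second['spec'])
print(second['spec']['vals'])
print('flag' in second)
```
True
[117, 200, 39, 941]
False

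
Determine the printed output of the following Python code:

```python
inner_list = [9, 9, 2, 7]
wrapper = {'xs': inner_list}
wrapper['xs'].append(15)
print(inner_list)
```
[9, 9, 2, 7, 15]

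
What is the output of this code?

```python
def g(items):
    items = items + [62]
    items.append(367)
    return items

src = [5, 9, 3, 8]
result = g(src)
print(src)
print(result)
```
[5, 9, 3, 8]
[5, 9, 3, 8, 62, 367]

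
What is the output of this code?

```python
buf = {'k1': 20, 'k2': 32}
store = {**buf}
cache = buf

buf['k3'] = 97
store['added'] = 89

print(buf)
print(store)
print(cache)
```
{'k1': 20, 'k2': 32, 'k3': 97}
{'k1': 20, 'k2': 32, 'added': 89}
{'k1': 20, 'k2': 32, 'k3': 97}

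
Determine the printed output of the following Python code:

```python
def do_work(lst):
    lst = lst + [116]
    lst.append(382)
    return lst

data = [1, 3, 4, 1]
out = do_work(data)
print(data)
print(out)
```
[1, 3, 4, 1]
[1, 3, 4, 1, 116, 382]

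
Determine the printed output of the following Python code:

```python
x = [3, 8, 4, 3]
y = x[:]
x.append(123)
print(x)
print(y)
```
[3, 8, 4, 3, 123]
[3, 8, 4, 3]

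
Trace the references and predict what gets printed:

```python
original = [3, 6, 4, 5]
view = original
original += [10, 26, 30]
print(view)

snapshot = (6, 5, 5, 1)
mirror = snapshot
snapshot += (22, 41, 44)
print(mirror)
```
[3, 6, 4, 5, 10, 26, 30]
(6, 5, 5, 1)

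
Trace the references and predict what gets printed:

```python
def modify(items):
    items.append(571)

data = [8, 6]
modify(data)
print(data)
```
[8, 6, 571]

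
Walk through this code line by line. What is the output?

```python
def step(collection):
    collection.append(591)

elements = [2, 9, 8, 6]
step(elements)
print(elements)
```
[2, 9, 8, 6, 591]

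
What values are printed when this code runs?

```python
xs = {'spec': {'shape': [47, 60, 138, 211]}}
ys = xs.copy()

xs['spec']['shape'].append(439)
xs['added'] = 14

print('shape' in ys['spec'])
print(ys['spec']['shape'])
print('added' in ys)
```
True
[47, 60, 138, 211, 439]
False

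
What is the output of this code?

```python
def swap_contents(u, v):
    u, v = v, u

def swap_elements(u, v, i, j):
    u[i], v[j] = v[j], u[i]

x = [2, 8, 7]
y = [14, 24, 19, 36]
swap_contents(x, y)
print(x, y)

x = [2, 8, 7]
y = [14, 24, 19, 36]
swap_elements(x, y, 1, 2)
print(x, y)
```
[2, 8, 7] [14, 24, 19, 36]
[2, 19, 7] [14, 24, 8, 36]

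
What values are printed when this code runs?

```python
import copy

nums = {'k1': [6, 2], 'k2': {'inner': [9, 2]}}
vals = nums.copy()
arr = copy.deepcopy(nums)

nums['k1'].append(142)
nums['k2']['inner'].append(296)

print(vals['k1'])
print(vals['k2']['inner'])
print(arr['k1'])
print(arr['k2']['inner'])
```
[6, 2, 142]
[9, 2, 296]
[6, 2]
[9, 2]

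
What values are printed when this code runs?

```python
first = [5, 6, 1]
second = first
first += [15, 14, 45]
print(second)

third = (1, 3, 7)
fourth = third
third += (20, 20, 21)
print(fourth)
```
[5, 6, 1, 15, 14, 45]
(1, 3, 7)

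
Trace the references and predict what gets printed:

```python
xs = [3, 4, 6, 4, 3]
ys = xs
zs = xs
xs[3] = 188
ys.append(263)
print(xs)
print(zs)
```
[3, 4, 6, 188, 3, 263]
[3, 4, 6, 188, 3, 263]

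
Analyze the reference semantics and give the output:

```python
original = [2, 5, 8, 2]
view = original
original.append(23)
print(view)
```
[2, 5, 8, 2, 23]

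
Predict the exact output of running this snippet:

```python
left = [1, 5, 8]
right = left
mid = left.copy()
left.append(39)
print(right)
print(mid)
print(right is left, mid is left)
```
[1, 5, 8, 39]
[1, 5, 8]
True False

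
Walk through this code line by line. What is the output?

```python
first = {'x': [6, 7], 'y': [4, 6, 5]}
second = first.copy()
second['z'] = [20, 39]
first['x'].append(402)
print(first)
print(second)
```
{'x': [6, 7, 402], 'y': [4, 6, 5]}
{'x': [6, 7, 402], 'y': [4, 6, 5], 'z': [20, 39]}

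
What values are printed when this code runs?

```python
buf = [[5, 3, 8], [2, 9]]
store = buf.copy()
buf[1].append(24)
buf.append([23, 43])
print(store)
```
[[5, 3, 8], [2, 9, 24]]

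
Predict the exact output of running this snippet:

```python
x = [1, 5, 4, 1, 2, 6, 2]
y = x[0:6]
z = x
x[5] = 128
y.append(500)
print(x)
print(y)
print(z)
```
[1, 5, 4, 1, 2, 128, 2]
[1, 5, 4, 1, 2, 6, 500]
[1, 5, 4, 1, 2, 128, 2]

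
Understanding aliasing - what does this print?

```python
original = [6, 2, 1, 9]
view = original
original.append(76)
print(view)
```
[6, 2, 1, 9, 76]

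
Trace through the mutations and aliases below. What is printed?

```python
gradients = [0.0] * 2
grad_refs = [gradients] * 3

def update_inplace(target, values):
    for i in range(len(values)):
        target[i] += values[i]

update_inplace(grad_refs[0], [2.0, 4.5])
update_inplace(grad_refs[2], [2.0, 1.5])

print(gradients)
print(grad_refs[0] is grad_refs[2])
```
[4.0, 6.0]
True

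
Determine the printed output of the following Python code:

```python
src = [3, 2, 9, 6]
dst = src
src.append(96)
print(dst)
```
[3, 2, 9, 6, 96]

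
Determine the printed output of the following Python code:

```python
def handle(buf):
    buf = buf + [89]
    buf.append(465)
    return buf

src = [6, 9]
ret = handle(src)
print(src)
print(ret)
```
[6, 9]
[6, 9, 89, 465]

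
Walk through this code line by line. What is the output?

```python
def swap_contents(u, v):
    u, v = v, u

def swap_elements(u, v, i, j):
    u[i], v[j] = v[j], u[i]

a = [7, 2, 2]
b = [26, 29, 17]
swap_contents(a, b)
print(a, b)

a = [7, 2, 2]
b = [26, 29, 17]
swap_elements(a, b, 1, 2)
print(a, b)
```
[7, 2, 2] [26, 29, 17]
[7, 17, 2] [26, 29, 2]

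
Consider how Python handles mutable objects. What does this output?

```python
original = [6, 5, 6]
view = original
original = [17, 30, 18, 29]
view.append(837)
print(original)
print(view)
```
[17, 30, 18, 29]
[6, 5, 6, 837]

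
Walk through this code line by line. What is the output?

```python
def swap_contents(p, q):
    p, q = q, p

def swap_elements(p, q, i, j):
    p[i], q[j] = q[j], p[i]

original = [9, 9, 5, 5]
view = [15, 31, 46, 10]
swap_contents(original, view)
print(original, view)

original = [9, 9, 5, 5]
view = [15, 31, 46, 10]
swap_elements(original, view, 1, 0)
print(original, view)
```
[9, 9, 5, 5] [15, 31, 46, 10]
[9, 15, 5, 5] [9, 31, 46, 10]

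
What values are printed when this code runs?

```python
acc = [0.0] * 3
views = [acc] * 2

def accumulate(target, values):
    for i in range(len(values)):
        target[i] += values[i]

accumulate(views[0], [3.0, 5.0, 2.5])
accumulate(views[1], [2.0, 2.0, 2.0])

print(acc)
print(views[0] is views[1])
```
[5.0, 7.0, 4.5]
True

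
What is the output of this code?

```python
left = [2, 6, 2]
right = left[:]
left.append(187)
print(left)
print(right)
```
[2, 6, 2, 187]
[2, 6, 2]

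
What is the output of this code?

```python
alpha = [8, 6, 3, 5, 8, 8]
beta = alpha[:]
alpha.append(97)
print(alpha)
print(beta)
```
[8, 6, 3, 5, 8, 8, 97]
[8, 6, 3, 5, 8, 8]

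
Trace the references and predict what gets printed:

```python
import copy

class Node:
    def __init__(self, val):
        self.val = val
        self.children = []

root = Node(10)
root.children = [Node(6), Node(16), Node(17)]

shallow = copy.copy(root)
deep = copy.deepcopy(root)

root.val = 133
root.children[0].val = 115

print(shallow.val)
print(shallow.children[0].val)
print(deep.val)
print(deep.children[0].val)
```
10
115
10
6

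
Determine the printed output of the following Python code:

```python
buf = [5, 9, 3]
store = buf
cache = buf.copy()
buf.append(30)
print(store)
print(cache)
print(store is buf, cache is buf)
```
[5, 9, 3, 30]
[5, 9, 3]
True False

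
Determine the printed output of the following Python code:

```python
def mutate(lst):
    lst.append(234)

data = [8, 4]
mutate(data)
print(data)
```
[8, 4, 234]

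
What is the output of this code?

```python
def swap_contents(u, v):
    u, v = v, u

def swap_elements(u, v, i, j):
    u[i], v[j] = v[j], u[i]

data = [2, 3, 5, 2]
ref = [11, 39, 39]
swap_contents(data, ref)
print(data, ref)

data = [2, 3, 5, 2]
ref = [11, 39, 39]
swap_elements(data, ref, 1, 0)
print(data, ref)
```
[2, 3, 5, 2] [11, 39, 39]
[2, 11, 5, 2] [3, 39, 39]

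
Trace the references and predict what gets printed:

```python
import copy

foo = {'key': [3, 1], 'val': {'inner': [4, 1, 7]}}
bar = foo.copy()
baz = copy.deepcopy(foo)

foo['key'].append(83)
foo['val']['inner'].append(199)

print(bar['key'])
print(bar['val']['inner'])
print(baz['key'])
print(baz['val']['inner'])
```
[3, 1, 83]
[4, 1, 7, 199]
[3, 1]
[4, 1, 7]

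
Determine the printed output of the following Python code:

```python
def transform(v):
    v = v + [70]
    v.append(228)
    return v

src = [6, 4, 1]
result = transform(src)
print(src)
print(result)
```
[6, 4, 1]
[6, 4, 1, 70, 228]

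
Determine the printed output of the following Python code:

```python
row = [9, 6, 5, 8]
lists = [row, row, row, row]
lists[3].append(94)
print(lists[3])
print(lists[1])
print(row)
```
[9, 6, 5, 8, 94]
[9, 6, 5, 8, 94]
[9, 6, 5, 8, 94]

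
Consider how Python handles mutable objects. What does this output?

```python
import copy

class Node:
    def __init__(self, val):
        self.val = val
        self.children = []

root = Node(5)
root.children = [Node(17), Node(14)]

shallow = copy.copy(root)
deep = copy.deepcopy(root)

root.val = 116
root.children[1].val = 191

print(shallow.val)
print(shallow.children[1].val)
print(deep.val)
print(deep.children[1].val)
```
5
191
5
14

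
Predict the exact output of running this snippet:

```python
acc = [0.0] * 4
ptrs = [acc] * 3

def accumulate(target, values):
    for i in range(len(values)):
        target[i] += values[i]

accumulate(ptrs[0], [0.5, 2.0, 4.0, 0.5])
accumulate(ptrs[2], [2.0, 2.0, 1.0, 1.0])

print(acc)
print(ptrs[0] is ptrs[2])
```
[2.5, 4.0, 5.0, 1.5]
True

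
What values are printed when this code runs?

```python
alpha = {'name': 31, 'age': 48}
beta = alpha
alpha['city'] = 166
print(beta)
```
{'name': 31, 'age': 48, 'city': 166}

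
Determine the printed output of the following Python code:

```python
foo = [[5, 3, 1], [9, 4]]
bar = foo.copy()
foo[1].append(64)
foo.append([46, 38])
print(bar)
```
[[5, 3, 1], [9, 4, 64]]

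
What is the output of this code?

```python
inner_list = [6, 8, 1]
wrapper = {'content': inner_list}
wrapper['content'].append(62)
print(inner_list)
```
[6, 8, 1, 62]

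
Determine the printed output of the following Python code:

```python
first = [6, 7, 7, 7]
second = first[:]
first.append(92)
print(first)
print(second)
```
[6, 7, 7, 7, 92]
[6, 7, 7, 7]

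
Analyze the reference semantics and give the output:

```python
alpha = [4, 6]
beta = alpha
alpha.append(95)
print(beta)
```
[4, 6, 95]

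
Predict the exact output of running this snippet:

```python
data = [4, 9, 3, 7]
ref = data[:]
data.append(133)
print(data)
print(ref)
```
[4, 9, 3, 7, 133]
[4, 9, 3, 7]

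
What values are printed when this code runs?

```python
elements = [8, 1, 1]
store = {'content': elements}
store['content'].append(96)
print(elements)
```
[8, 1, 1, 96]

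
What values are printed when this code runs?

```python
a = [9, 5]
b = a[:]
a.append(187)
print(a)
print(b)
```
[9, 5, 187]
[9, 5]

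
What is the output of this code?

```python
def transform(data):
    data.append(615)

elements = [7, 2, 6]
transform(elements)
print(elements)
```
[7, 2, 6, 615]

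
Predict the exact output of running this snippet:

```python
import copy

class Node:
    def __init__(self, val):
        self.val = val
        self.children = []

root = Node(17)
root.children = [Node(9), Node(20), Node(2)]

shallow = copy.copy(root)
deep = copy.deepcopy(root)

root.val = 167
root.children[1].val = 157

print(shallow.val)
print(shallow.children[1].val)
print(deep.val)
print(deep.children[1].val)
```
17
157
17
20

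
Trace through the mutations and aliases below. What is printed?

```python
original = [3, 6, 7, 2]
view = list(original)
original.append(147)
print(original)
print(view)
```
[3, 6, 7, 2, 147]
[3, 6, 7, 2]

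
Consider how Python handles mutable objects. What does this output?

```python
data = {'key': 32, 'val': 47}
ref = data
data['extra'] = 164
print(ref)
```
{'key': 32, 'val': 47, 'extra': 164}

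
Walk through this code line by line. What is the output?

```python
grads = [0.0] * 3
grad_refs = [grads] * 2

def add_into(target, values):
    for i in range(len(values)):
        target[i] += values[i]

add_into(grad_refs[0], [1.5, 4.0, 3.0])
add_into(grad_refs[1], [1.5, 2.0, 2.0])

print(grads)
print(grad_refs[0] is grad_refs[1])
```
[3.0, 6.0, 5.0]
True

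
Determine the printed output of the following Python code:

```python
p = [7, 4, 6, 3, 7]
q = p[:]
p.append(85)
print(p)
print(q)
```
[7, 4, 6, 3, 7, 85]
[7, 4, 6, 3, 7]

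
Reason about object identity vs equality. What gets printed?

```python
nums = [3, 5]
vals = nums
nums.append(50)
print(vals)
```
[3, 5, 50]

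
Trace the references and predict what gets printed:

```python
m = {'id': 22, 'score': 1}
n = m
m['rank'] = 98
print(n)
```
{'id': 22, 'score': 1, 'rank': 98}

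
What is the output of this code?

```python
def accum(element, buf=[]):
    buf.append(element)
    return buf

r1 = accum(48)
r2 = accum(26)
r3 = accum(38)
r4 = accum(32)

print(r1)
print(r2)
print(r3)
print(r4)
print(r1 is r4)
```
[48, 26, 38, 32]
[48, 26, 38, 32]
[48, 26, 38, 32]
[48, 26, 38, 32]
True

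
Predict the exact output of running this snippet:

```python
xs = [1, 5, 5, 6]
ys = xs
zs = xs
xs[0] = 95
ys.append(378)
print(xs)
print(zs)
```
[95, 5, 5, 6, 378]
[95, 5, 5, 6, 378]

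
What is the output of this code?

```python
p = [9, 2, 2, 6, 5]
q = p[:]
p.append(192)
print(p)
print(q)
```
[9, 2, 2, 6, 5, 192]
[9, 2, 2, 6, 5]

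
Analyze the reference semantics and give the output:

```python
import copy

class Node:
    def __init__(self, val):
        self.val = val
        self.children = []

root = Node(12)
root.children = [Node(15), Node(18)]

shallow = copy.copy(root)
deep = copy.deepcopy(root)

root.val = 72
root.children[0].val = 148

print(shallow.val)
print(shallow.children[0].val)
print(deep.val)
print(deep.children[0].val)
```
12
148
12
15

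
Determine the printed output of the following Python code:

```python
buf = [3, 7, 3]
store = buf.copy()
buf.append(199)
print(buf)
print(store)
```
[3, 7, 3, 199]
[3, 7, 3]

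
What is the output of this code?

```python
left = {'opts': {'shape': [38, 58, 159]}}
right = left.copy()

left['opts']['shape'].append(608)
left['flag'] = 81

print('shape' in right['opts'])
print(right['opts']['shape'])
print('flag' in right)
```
True
[38, 58, 159, 608]
False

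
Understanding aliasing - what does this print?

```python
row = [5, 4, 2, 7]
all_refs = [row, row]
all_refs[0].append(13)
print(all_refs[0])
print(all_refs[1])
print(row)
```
[5, 4, 2, 7, 13]
[5, 4, 2, 7, 13]
[5, 4, 2, 7, 13]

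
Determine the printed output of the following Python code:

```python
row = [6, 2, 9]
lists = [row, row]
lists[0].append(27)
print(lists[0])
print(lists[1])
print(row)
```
[6, 2, 9, 27]
[6, 2, 9, 27]
[6, 2, 9, 27]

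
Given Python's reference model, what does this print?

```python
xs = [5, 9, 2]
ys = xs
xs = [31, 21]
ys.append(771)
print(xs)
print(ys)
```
[31, 21]
[5, 9, 2, 771]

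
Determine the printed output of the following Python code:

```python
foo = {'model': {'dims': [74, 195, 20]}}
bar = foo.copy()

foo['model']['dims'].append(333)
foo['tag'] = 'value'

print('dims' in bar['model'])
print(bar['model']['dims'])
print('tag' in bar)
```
True
[74, 195, 20, 333]
False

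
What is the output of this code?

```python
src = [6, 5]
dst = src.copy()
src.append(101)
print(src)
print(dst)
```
[6, 5, 101]
[6, 5]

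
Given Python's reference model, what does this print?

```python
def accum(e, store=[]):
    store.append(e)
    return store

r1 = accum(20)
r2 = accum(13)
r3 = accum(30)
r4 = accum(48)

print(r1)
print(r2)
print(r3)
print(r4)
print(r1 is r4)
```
[20, 13, 30, 48]
[20, 13, 30, 48]
[20, 13, 30, 48]
[20, 13, 30, 48]
True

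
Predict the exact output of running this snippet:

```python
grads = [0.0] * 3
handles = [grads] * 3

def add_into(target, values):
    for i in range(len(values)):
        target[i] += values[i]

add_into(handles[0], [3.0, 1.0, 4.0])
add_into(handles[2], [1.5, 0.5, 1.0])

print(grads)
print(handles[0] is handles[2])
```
[4.5, 1.5, 5.0]
True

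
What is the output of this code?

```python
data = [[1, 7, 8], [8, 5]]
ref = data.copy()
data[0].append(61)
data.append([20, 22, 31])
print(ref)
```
[[1, 7, 8, 61], [8, 5]]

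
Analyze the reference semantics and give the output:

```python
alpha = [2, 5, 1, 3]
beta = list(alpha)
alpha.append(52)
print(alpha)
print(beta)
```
[2, 5, 1, 3, 52]
[2, 5, 1, 3]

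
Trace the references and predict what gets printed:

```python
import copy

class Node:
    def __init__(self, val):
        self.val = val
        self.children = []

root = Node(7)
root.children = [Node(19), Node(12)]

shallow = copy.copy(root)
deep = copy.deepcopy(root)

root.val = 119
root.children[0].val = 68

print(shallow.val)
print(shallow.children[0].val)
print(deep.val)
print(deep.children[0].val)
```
7
68
7
19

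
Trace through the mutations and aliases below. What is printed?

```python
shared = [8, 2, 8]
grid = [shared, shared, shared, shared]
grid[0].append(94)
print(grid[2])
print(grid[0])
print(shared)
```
[8, 2, 8, 94]
[8, 2, 8, 94]
[8, 2, 8, 94]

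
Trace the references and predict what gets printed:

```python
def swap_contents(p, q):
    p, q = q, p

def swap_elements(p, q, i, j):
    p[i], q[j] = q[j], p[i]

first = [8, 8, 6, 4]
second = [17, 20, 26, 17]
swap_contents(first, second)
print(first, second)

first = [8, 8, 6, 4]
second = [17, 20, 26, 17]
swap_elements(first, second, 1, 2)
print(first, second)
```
[8, 8, 6, 4] [17, 20, 26, 17]
[8, 26, 6, 4] [17, 20, 8, 17]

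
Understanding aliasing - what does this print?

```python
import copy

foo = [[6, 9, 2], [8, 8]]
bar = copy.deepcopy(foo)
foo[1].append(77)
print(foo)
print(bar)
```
[[6, 9, 2], [8, 8, 77]]
[[6, 9, 2], [8, 8]]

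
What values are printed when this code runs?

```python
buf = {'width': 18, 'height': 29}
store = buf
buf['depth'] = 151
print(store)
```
{'width': 18, 'height': 29, 'depth': 151}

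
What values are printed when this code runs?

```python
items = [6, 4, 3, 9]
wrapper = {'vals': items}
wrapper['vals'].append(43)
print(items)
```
[6, 4, 3, 9, 43]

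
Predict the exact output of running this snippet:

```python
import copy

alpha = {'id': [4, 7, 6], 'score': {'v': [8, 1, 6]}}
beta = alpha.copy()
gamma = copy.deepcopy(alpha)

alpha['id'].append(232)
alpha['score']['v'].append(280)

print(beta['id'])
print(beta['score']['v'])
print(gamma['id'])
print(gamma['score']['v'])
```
[4, 7, 6, 232]
[8, 1, 6, 280]
[4, 7, 6]
[8, 1, 6]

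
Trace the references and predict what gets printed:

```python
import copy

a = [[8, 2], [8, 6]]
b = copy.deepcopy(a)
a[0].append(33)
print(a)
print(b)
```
[[8, 2, 33], [8, 6]]
[[8, 2], [8, 6]]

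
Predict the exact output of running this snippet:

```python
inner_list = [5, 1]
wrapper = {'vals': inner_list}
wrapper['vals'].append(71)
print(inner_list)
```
[5, 1, 71]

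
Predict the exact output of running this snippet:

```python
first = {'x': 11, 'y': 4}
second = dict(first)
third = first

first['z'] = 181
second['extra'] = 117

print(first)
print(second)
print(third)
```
{'x': 11, 'y': 4, 'z': 181}
{'x': 11, 'y': 4, 'extra': 117}
{'x': 11, 'y': 4, 'z': 181}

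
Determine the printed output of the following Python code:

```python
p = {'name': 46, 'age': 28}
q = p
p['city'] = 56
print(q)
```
{'name': 46, 'age': 28, 'city': 56}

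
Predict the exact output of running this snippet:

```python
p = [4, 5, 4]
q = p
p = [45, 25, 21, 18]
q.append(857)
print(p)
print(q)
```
[45, 25, 21, 18]
[4, 5, 4, 857]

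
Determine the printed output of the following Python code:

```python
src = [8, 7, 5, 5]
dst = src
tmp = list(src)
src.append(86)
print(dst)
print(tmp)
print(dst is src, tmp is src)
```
[8, 7, 5, 5, 86]
[8, 7, 5, 5]
True False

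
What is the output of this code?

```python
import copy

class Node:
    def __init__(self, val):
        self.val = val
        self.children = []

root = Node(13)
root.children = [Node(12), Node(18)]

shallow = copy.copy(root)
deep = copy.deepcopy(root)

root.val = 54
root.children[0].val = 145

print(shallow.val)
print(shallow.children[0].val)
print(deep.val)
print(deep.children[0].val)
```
13
145
13
12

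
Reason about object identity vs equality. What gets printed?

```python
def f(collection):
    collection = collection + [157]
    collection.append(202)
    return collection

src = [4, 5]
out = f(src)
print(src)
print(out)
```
[4, 5]
[4, 5, 157, 202]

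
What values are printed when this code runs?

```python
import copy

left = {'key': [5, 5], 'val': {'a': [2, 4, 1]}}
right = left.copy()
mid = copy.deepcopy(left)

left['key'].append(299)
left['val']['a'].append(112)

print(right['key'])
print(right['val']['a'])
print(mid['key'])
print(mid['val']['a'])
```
[5, 5, 299]
[2, 4, 1, 112]
[5, 5]
[2, 4, 1]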